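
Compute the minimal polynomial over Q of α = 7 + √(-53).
m_α(x) = x^2 - 14x + 102

From α - 7 = √(-53), squaring gives (α - 7)^2 = -53, i.e. α^2 - 14α + 49 = -53, so α^2 - 14α + 102 = 0. The discriminant of x^2 - 14x + 102 is (-14)^2 - 4·(102) = 196 - 408 = -212, and 4·(-53) is not a perfect square in Q since -53 is squarefree and ≠ 1. Hence x^2 - 14x + 102 is irreducible over Q and is the minimal polynomial of α.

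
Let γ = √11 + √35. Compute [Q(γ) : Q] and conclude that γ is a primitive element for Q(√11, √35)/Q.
[Q(γ) : Q] = 4 (equivalently, Q(γ) = Q(√11, √35))

Obviously Q(γ) ⊆ Q(√11, √35), and [Q(√11, √35):Q] = 4 (since 11, 35 are distinct squarefree integers > 1 with 385 not a perfect square). To show equality we compute the minimal polynomial of γ. From γ = √11 + √35: γ^2 = 11 + 2√(385) + 35 = 46 + 2√(385), so γ^2 - 46 = 2√(385); squaring, (γ^2 - 46)^2 = 4·385, i.e. γ^4 - 92γ^2 + 2116 - 1540 = 0, i.e. γ^4 - 92γ^2 + 576 = 0. So γ is a root of x^4 - 92x^2 + 576. This polynomial is irreducible over Q: it has no rational root (each ±√11 ± √35 is irrational), and any factorization into two quadratics over Q would force √(385) ∈ Q (pairing opposite roots) or √11, √35 ∈ Q (other pairings), all impossible. Hence [Q(γ):Q] = 4 = [Q(√11, √35):Q], so Q(γ) = Q(√11, √35).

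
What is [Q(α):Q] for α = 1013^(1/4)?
[Q(α):Q] = 4

α is a root of x^4 - 1013. By Eisenstein's criterion at the prime p = 1013 (which divides the constant term 1013 but p^2 = 1026169 does not, since 1013 is squarefree), x^4 - 1013 is irreducible over Q. Hence [Q(α):Q] = 4.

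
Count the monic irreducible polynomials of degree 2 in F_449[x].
There are 100576 monic irreducible polynomials of degree 2 over F_449

Each element of F_{449^2} that lies in no proper subfield is a root of exactly one monic irreducible of degree 2 over F_449, and each such polynomial has 2 distinct roots in F_{449^2}. By Möbius inversion the count is N_449(2) = (1/2) Σ_{d|2} μ(2/d) · 449^d = (1/2)(μ(2)·449^1 + μ(1)·449^2) = 201152/2 = 100576.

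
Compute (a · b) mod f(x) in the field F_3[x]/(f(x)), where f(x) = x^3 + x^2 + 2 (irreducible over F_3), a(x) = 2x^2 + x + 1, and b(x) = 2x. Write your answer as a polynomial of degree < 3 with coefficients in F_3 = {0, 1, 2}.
a · b ≡ x^2 + 2x + 1 (mod f(x))

Multiply in F_3[x]: a(x)·b(x) = (2x^2 + x + 1)·(2x) = x^3 + 2x^2 + 2x. This has degree ≥ 3, so divide by f(x) over F_3: x^3 + 2x^2 + 2x = (1)·(x^3 + x^2 + 2) + (x^2 + 2x + 1). Hence a·b ≡ x^2 + 2x + 1 (mod f). (F_3[x]/(f) is a field with 3^3 = 27 elements since f is irreducible of degree 3.)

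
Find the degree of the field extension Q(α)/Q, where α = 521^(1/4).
[Q(α):Q] = 4

α is a root of x^4 - 521. By Eisenstein's criterion at the prime p = 521 (which divides the constant term 521 but p^2 = 271441 does not, since 521 is squarefree), x^4 - 521 is irreducible over Q. Hence [Q(α):Q] = 4.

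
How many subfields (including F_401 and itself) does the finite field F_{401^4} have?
F_{401^4} has 3 subfields

The subfields of F_{p^n} are exactly the fields F_{p^d} for d | n (each is the fixed field of the unique index-d subgroup of Gal(F_{p^n}/F_p) ≅ Z/nZ). The divisors of n = 4 are {1, 2, 4}, giving 3 subfields: F_{401^1}, F_{401^2}, F_{401^4}.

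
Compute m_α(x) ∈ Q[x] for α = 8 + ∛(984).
m_α(x) = x^3 - 24x^2 + 192x - 1496

Set β = α - 8 = ∛(984), so β^3 = 984. Then (α - 8)^3 - 984 = 0, i.e. α is a root of g(x) = (x - 8)^3 - 984 = x^3 - 24x^2 + 192x - 1496. Since g(x) = h(x - 8) where h(x) = x^3 - 984, and h is irreducible over Q (because 984 is not a perfect cube, so h has no rational root, and a monic cubic with no rational root is irreducible), g is also irreducible (irreducibility is preserved under the substitution x → x - 8). Hence m_α(x) = x^3 - 24x^2 + 192x - 1496.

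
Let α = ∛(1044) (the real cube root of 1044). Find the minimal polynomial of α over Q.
m_α(x) = x^3 - 1044

α satisfies α^3 = 1044, so x^3 - 1044 annihilates α. By the rational root test, a rational root p/q (in lowest terms) of x^3 - 1044 would satisfy p^3 = 1044 q^3, forcing q = 1 and p^3 = 1044; but 1044 is not a perfect cube, contradiction. A monic cubic over Q with no rational root is irreducible (any nontrivial factorization would include a linear factor). Hence x^3 - 1044 is the minimal polynomial of α, and in particular [Q(α):Q] = 3.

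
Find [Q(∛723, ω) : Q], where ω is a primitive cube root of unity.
[Q(∛723, ω) : Q] = 6

[Q(∛723):Q] = 3 (min poly x^3 - 723, irreducible since 723 is not a perfect cube). [Q(ω):Q] = 2 (min poly x^2 + x + 1). Since Q(∛723) ⊂ R and ω ∉ R, we have ω ∉ Q(∛723), so x^2 + x + 1 remains irreducible over Q(∛723) and [Q(∛723, ω) : Q(∛723)] = 2. By the tower law, [Q(∛723, ω) : Q] = 3 · 2 = 6. (In fact Q(∛723, ω) is the splitting field of x^3 - 723 over Q.)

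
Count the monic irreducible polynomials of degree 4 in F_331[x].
There are 3000875790 monic irreducible polynomials of degree 4 over F_331

Each element of F_{331^4} that lies in no proper subfield is a root of exactly one monic irreducible of degree 4 over F_331, and each such polynomial has 4 distinct roots in F_{331^4}. By Möbius inversion the count is N_331(4) = (1/4) Σ_{d|4} μ(4/d) · 331^d = (1/4)(μ(4)·331^1 + μ(2)·331^2 + μ(1)·331^4) = 12003503160/4 = 3000875790.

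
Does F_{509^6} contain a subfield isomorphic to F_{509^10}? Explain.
No: F_{509^10} is not a subfield of F_{509^6}

F_{p^m} embeds in F_{p^n} iff m | n. Here 10 ∤ 6 (since 6 = 0·10 + 6 with remainder 6 ≠ 0), so F_{509^10} is not a subfield of F_{509^6}. Equivalently: if it were, the tower law would give 10 = [F_{509^10}:F_509] dividing [F_{509^6}:F_509] = 6, contradiction.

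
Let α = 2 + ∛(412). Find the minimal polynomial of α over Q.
m_α(x) = x^3 - 6x^2 + 12x - 420

Set β = α - 2 = ∛(412), so β^3 = 412. Then (α - 2)^3 - 412 = 0, i.e. α is a root of g(x) = (x - 2)^3 - 412 = x^3 - 6x^2 + 12x - 420. Since g(x) = h(x - 2) where h(x) = x^3 - 412, and h is irreducible over Q (because 412 is not a perfect cube, so h has no rational root, and a monic cubic with no rational root is irreducible), g is also irreducible (irreducibility is preserved under the substitution x → x - 2). Hence m_α(x) = x^3 - 6x^2 + 12x - 420.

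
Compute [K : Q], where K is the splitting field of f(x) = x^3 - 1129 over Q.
[K : Q] = 6

The roots of x^3 - 1129 are ∛1129, ω∛1129, ω^2∛1129 where ω = e^(2πi/3) is a primitive cube root of unity, so K = Q(∛1129, ω). Now [Q(∛1129):Q] = 3 (since 1129 is not a perfect cube, x^3 - 1129 is irreducible) and [Q(ω):Q] = 2. Both 2 and 3 divide [K:Q], and [K:Q] ≤ 3·2 = 6, so [K:Q] = 6. (Equivalently: Q(∛1129) ⊂ R but ω ∉ R, so [K : Q(∛1129)] = 2.)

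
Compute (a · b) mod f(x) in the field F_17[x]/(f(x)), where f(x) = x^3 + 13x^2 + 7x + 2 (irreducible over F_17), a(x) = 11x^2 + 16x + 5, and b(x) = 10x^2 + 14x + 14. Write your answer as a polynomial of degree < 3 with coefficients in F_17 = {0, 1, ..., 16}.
a · b ≡ 5x^2 + 15x + 7 (mod f(x))

Multiply in F_17[x]: a(x)·b(x) = (11x^2 + 16x + 5)·(10x^2 + 14x + 14) = 8x^4 + 8x^3 + 3x^2 + 5x + 2. This has degree ≥ 3, so divide by f(x) over F_17: 8x^4 + 8x^3 + 3x^2 + 5x + 2 = (8x + 6)·(x^3 + 13x^2 + 7x + 2) + (5x^2 + 15x + 7). Hence a·b ≡ 5x^2 + 15x + 7 (mod f). (F_17[x]/(f) is a field with 17^3 = 4913 elements since f is irreducible of degree 3.)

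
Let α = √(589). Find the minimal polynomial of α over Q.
m_α(x) = x^2 - 589

α satisfies α^2 - 589 = 0, so x^2 - 589 annihilates α. Since d = 589 is squarefree and ≠ 1, it is not a perfect square in Q, so x^2 - 589 has no rational root and is therefore irreducible over Q (a degree-2 polynomial over a field is irreducible iff it has no root). Hence m_α(x) = x^2 - 589.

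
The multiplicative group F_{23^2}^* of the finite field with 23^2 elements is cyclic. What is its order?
|F_{23^2}^*| = 528

F_{23^2} has 23^2 = 529 elements; its multiplicative group consists of all nonzero elements, so |F_{23^2}^*| = 529 - 1 = 528. (It is cyclic since any finite subgroup of the multiplicative group of a field is cyclic.)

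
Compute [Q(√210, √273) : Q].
[Q(√210, √273) : Q] = 4

[Q(√210):Q] = 2 (min poly x^2 - 210, irreducible since 210 is squarefree > 1). For the top step, suppose √273 ∈ Q(√210), say √273 = c + d√210 with c, d ∈ Q. Squaring: 273 = c^2 + 210d^2 + 2cd√210. Since √210 ∉ Q this forces 2cd = 0. If d = 0 then √273 = c ∈ Q, contradicting 273 squarefree > 1. If c = 0 then 273 = 210d^2, so 210·273 = (210d)^2 is a perfect square in Q — but 210·273 = 57330 is not a perfect square (since 210 and 273 are distinct squarefree integers). Contradiction. Hence √273 ∉ Q(√210), so x^2 - 273 stays irreducible over Q(√210) and [Q(√210, √273) : Q(√210)] = 2. By the tower law, [Q(√210, √273) : Q] = 2 · 2 = 4.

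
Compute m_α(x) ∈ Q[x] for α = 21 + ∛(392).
m_α(x) = x^3 - 63x^2 + 1323x - 9653

Set β = α - 21 = ∛(392), so β^3 = 392. Then (α - 21)^3 - 392 = 0, i.e. α is a root of g(x) = (x - 21)^3 - 392 = x^3 - 63x^2 + 1323x - 9653. Since g(x) = h(x - 21) where h(x) = x^3 - 392, and h is irreducible over Q (because 392 is not a perfect cube, so h has no rational root, and a monic cubic with no rational root is irreducible), g is also irreducible (irreducibility is preserved under the substitution x → x - 21). Hence m_α(x) = x^3 - 63x^2 + 1323x - 9653.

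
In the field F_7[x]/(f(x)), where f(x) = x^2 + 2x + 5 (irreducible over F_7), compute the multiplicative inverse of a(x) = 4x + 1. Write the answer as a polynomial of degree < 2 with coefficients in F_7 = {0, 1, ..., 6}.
a(x)^(-1) ≡ x (mod f(x))

Since f is irreducible over F_7, F_7[x]/(f) is a field and a(x) ≠ 0 has an inverse. Apply the extended Euclidean algorithm to f(x) and a(x) in F_7[x]: f(x) = (2x)·a(x) + (5). The last nonzero remainder is the constant 5 = gcd(f, a) in F_7. Back-substituting through the division chain expresses 5 = s(x)·a(x) + t(x)·f(x) with s(x) ≡ 5x (mod f), so (5x)·a(x) ≡ 5 (mod f). Multiplying by 5^(-1) ≡ 3 in F_7 gives a(x)^(-1) ≡ 3·(5x) ≡ x (mod f). Check: (4x + 1)·(x) = 4x^2 + x ≡ 1 (mod x^2 + 2x + 5).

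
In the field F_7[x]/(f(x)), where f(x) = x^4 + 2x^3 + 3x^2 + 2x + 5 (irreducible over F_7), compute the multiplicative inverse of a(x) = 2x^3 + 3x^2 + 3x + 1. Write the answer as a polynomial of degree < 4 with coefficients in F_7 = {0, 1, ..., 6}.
a(x)^(-1) ≡ 4x^3 + 6x^2 + x + 3 (mod f(x))

Since f is irreducible over F_7, F_7[x]/(f) is a field and a(x) ≠ 0 has an inverse. Apply the extended Euclidean algorithm to f(x) and a(x) in F_7[x]: f(x) = (4x + 2)·a(x) + (6x^2 + 6x + 3);  a(x) = (5x + 6)·(6x^2 + 6x + 3) + (x + 4);  (6x^2 + 6x + 3) = (6x + 3)·(x + 4) + (5). The last nonzero remainder is the constant 5 = gcd(f, a) in F_7. Back-substituting through the division chain expresses 5 = s(x)·a(x) + t(x)·f(x) with s(x) ≡ 6x^3 + 2x^2 + 5x + 1 (mod f), so (6x^3 + 2x^2 + 5x + 1)·a(x) ≡ 5 (mod f). Multiplying by 5^(-1) ≡ 3 in F_7 gives a(x)^(-1) ≡ 3·(6x^3 + 2x^2 + 5x + 1) ≡ 4x^3 + 6x^2 + x + 3 (mod f). Check: (2x^3 + 3x^2 + 3x + 1)·(4x^3 + 6x^2 + x + 3) = x^6 + 3x^5 + 4x^4 + 3x^3 + 4x^2 + 3x + 3 ≡ 1 (mod x^4 + 2x^3 + 3x^2 + 2x + 5).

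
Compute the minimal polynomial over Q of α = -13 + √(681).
m_α(x) = x^2 + 26x - 512

From α + 13 = √(681), squaring gives (α + 13)^2 = 681, i.e. α^2 + 26α + 169 = 681, so α^2 + 26α - 512 = 0. The discriminant of x^2 + 26x - 512 is (26)^2 - 4·(-512) = 676 + 2048 = 2724, and 4·(681) is not a perfect square in Q since 681 is squarefree and ≠ 1. Hence x^2 + 26x - 512 is irreducible over Q and is the minimal polynomial of α.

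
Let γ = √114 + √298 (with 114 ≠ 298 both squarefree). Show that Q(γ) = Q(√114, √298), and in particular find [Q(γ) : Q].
[Q(γ) : Q] = 4 (equivalently, Q(γ) = Q(√114, √298))

Obviously Q(γ) ⊆ Q(√114, √298), and [Q(√114, √298):Q] = 4 (since 114, 298 are distinct squarefree integers > 1 with 33972 not a perfect square). To show equality we compute the minimal polynomial of γ. From γ = √114 + √298: γ^2 = 114 + 2√(33972) + 298 = 412 + 2√(33972), so γ^2 - 412 = 2√(33972); squaring, (γ^2 - 412)^2 = 4·33972, i.e. γ^4 - 824γ^2 + 169744 - 135888 = 0, i.e. γ^4 - 824γ^2 + 33856 = 0. So γ is a root of x^4 - 824x^2 + 33856. This polynomial is irreducible over Q: it has no rational root (each ±√114 ± √298 is irrational), and any factorization into two quadratics over Q would force √(33972) ∈ Q (pairing opposite roots) or √114, √298 ∈ Q (other pairings), all impossible. Hence [Q(γ):Q] = 4 = [Q(√114, √298):Q], so Q(γ) = Q(√114, √298).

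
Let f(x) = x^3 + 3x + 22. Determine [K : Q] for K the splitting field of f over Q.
[K : Q] = 6

By the rational root test, any rational root of the monic integer polynomial f(x) = x^3 + 3x + 22 must be an integer dividing the constant term 22, i.e. one of ±{1, 2, 11, 22}. Evaluating: f(1) = 26, f(-1) = 18, f(2) = 36, f(-2) = 8, f(11) = 1386, f(-11) = -1342, f(22) = 10736, f(-22) = -10692; none is 0, so f has no rational root and is therefore irreducible over Q (a cubic with no linear factor over a field is irreducible). For an irreducible cubic, the Galois group is A_3 or S_3 according as the discriminant disc(f) = -4a^3 - 27b^2 = -4·(3)^3 - 27·(22)^2 = -13176 is or is not a square in Q. Here disc(f) = -13176 is not a perfect square in Q, so the Galois group of f over Q is not contained in A_3 and must be all of S_3. The splitting field has degree |S_3| = 6 over Q, so [K : Q] = 6.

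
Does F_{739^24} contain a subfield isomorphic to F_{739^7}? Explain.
No: F_{739^7} is not a subfield of F_{739^24}

F_{p^m} embeds in F_{p^n} iff m | n. Here 7 ∤ 24 (since 24 = 3·7 + 3 with remainder 3 ≠ 0), so F_{739^7} is not a subfield of F_{739^24}. Equivalently: if it were, the tower law would give 7 = [F_{739^7}:F_739] dividing [F_{739^24}:F_739] = 24, contradiction.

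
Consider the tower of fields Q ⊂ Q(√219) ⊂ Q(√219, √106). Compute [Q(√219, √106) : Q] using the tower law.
[Q(√219, √106) : Q] = 4

[Q(√219):Q] = 2 (min poly x^2 - 219, irreducible since 219 is squarefree > 1). For the top step, suppose √106 ∈ Q(√219), say √106 = c + d√219 with c, d ∈ Q. Squaring: 106 = c^2 + 219d^2 + 2cd√219. Since √219 ∉ Q this forces 2cd = 0. If d = 0 then √106 = c ∈ Q, contradicting 106 squarefree > 1. If c = 0 then 106 = 219d^2, so 219·106 = (219d)^2 is a perfect square in Q — but 219·106 = 23214 is not a perfect square (since 219 and 106 are distinct squarefree integers). Contradiction. Hence √106 ∉ Q(√219), so x^2 - 106 stays irreducible over Q(√219) and [Q(√219, √106) : Q(√219)] = 2. By the tower law, [Q(√219, √106) : Q] = 2 · 2 = 4.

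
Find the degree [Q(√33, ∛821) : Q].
[Q(√33, ∛821) : Q] = 6

Let L = Q(√33, ∛821). Since Q(√33) ⊂ L and [Q(√33):Q] = 2, the tower law gives 2 | [L:Q]. Likewise Q(∛821) ⊂ L with [Q(∛821):Q] = 3 (because 821 is not a perfect cube), so 3 | [L:Q]. As gcd(2,3) = 1, [L:Q] is divisible by 6. Conversely L is generated over Q by √33 and ∛821, so [L:Q] ≤ 2·3 = 6. Therefore [Q(√33, ∛821) : Q] = 6.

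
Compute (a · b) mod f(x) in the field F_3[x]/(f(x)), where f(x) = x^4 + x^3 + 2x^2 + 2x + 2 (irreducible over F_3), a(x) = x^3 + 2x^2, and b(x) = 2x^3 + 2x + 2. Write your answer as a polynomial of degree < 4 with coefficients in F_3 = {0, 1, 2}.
a · b ≡ 2x^3 + x^2 + x + 2 (mod f(x))

Multiply in F_3[x]: a(x)·b(x) = (x^3 + 2x^2)·(2x^3 + 2x + 2) = 2x^6 + x^5 + 2x^4 + x^2. This has degree ≥ 4, so divide by f(x) over F_3: 2x^6 + x^5 + 2x^4 + x^2 = (2x^2 + 2x + 2)·(x^4 + x^3 + 2x^2 + 2x + 2) + (2x^3 + x^2 + x + 2). Hence a·b ≡ 2x^3 + x^2 + x + 2 (mod f). (F_3[x]/(f) is a field with 3^4 = 81 elements since f is irreducible of degree 4.)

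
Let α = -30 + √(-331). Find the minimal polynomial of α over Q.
m_α(x) = x^2 + 60x + 1231

From α + 30 = √(-331), squaring gives (α + 30)^2 = -331, i.e. α^2 + 60α + 900 = -331, so α^2 + 60α + 1231 = 0. The discriminant of x^2 + 60x + 1231 is (60)^2 - 4·(1231) = 3600 - 4924 = -1324, and 4·(-331) is not a perfect square in Q since -331 is squarefree and ≠ 1. Hence x^2 + 60x + 1231 is irreducible over Q and is the minimal polynomial of α.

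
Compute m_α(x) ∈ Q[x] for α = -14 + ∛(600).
m_α(x) = x^3 + 42x^2 + 588x + 2144

Set β = α + 14 = ∛(600), so β^3 = 600. Then (α + 14)^3 - 600 = 0, i.e. α is a root of g(x) = (x + 14)^3 - 600 = x^3 + 42x^2 + 588x + 2144. Since g(x) = h(x + 14) where h(x) = x^3 - 600, and h is irreducible over Q (because 600 is not a perfect cube, so h has no rational root, and a monic cubic with no rational root is irreducible), g is also irreducible (irreducibility is preserved under the substitution x → x + 14). Hence m_α(x) = x^3 + 42x^2 + 588x + 2144.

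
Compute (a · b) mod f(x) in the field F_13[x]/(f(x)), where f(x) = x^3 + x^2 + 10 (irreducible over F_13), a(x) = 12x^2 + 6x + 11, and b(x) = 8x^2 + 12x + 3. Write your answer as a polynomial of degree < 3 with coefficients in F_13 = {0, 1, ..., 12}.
a · b ≡ 9x^2 + 9x + 9 (mod f(x))

Multiply in F_13[x]: a(x)·b(x) = (12x^2 + 6x + 11)·(8x^2 + 12x + 3) = 5x^4 + 10x^3 + x^2 + 7x + 7. This has degree ≥ 3, so divide by f(x) over F_13: 5x^4 + 10x^3 + x^2 + 7x + 7 = (5x + 5)·(x^3 + x^2 + 10) + (9x^2 + 9x + 9). Hence a·b ≡ 9x^2 + 9x + 9 (mod f). (F_13[x]/(f) is a field with 13^3 = 2197 elements since f is irreducible of degree 3.)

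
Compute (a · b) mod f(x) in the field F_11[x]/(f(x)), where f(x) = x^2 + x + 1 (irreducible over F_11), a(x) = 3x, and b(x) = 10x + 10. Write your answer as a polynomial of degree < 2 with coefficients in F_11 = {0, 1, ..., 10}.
a · b ≡ 3 (mod f(x))

Multiply in F_11[x]: a(x)·b(x) = (3x)·(10x + 10) = 8x^2 + 8x. This has degree ≥ 2, so divide by f(x) over F_11: 8x^2 + 8x = (8)·(x^2 + x + 1) + (3). Hence a·b ≡ 3 (mod f). (F_11[x]/(f) is a field with 11^2 = 121 elements since f is irreducible of degree 2.)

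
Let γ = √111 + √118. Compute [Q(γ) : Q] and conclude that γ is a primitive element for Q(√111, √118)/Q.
[Q(γ) : Q] = 4 (equivalently, Q(γ) = Q(√111, √118))

Obviously Q(γ) ⊆ Q(√111, √118), and [Q(√111, √118):Q] = 4 (since 111, 118 are distinct squarefree integers > 1 with 13098 not a perfect square). To show equality we compute the minimal polynomial of γ. From γ = √111 + √118: γ^2 = 111 + 2√(13098) + 118 = 229 + 2√(13098), so γ^2 - 229 = 2√(13098); squaring, (γ^2 - 229)^2 = 4·13098, i.e. γ^4 - 458γ^2 + 52441 - 52392 = 0, i.e. γ^4 - 458γ^2 + 49 = 0. So γ is a root of x^4 - 458x^2 + 49. This polynomial is irreducible over Q: it has no rational root (each ±√111 ± √118 is irrational), and any factorization into two quadratics over Q would force √(13098) ∈ Q (pairing opposite roots) or √111, √118 ∈ Q (other pairings), all impossible. Hence [Q(γ):Q] = 4 = [Q(√111, √118):Q], so Q(γ) = Q(√111, √118).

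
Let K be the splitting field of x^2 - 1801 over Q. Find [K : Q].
[K : Q] = 2

f(x) = x^2 - 1801 factors as (x - √1801)(x + √1801). The splitting field is K = Q(√1801). Since 1801 is squarefree and > 1, it is not a perfect square, so x^2 - 1801 is irreducible over Q and [Q(√1801) : Q] = 2. Hence [K : Q] = 2.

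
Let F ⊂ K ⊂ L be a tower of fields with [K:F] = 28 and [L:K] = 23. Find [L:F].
[L:F] = 644

The tower law says that for any tower of field extensions F ⊂ K ⊂ L with finite degrees, [L:F] = [L:K] · [K:F]. Here this gives [L:F] = 23 · 28 = 644.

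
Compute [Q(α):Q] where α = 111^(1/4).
[Q(α):Q] = 4

α is a root of x^4 - 111. By Eisenstein's criterion at the prime p = 3 (which divides the constant term 111 but p^2 = 9 does not, since 111 is squarefree), x^4 - 111 is irreducible over Q. Hence [Q(α):Q] = 4.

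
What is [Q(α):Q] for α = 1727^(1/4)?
[Q(α):Q] = 4

α is a root of x^4 - 1727. By Eisenstein's criterion at the prime p = 11 (which divides the constant term 1727 but p^2 = 121 does not, since 1727 is squarefree), x^4 - 1727 is irreducible over Q. Hence [Q(α):Q] = 4.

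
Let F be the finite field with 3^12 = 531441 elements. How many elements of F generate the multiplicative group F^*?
There are φ(531440) = 165888 primitive elements

F_q^* is cyclic of order q - 1 = 531440. A cyclic group of order m has exactly φ(m) generators. Here m = 531440 = 2^4 · 5 · 7 · 13 · 73, so the number of primitive elements is φ(531440) = 165888.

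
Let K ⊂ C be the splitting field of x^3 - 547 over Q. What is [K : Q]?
[K : Q] = 6

The roots of x^3 - 547 are ∛547, ω∛547, ω^2∛547 where ω = e^(2πi/3) is a primitive cube root of unity, so K = Q(∛547, ω). Now [Q(∛547):Q] = 3 (since 547 is not a perfect cube, x^3 - 547 is irreducible) and [Q(ω):Q] = 2. Both 2 and 3 divide [K:Q], and [K:Q] ≤ 3·2 = 6, so [K:Q] = 6. (Equivalently: Q(∛547) ⊂ R but ω ∉ R, so [K : Q(∛547)] = 2.)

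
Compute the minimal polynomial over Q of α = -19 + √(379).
m_α(x) = x^2 + 38x - 18

From α + 19 = √(379), squaring gives (α + 19)^2 = 379, i.e. α^2 + 38α + 361 = 379, so α^2 + 38α - 18 = 0. The discriminant of x^2 + 38x - 18 is (38)^2 - 4·(-18) = 1444 + 72 = 1516, and 4·(379) is not a perfect square in Q since 379 is squarefree and ≠ 1. Hence x^2 + 38x - 18 is irreducible over Q and is the minimal polynomial of α.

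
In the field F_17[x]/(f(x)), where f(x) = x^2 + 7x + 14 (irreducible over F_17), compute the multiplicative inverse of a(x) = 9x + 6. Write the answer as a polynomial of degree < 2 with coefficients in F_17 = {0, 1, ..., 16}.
a(x)^(-1) ≡ 11x + 13 (mod f(x))

Since f is irreducible over F_17, F_17[x]/(f) is a field and a(x) ≠ 0 has an inverse. Apply the extended Euclidean algorithm to f(x) and a(x) in F_17[x]: f(x) = (2x + 7)·a(x) + (6). The last nonzero remainder is the constant 6 = gcd(f, a) in F_17. Back-substituting through the division chain expresses 6 = s(x)·a(x) + t(x)·f(x) with s(x) ≡ 15x + 10 (mod f), so (15x + 10)·a(x) ≡ 6 (mod f). Multiplying by 6^(-1) ≡ 3 in F_17 gives a(x)^(-1) ≡ 3·(15x + 10) ≡ 11x + 13 (mod f). Check: (9x + 6)·(11x + 13) = 14x^2 + 13x + 10 ≡ 1 (mod x^2 + 7x + 14).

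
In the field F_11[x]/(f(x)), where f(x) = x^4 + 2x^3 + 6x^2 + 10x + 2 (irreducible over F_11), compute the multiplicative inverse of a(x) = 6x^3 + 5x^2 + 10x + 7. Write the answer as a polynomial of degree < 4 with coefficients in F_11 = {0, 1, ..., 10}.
a(x)^(-1) ≡ 2x^3 + x + 6 (mod f(x))

Since f is irreducible over F_11, F_11[x]/(f) is a field and a(x) ≠ 0 has an inverse. Apply the extended Euclidean algorithm to f(x) and a(x) in F_11[x]: f(x) = (2x + 6)·a(x) + (2x + 4);  a(x) = (3x^2 + 2x + 1)·(2x + 4) + (3). The last nonzero remainder is the constant 3 = gcd(f, a) in F_11. Back-substituting through the division chain expresses 3 = s(x)·a(x) + t(x)·f(x) with s(x) ≡ 6x^3 + 3x + 7 (mod f), so (6x^3 + 3x + 7)·a(x) ≡ 3 (mod f). Multiplying by 3^(-1) ≡ 4 in F_11 gives a(x)^(-1) ≡ 4·(6x^3 + 3x + 7) ≡ 2x^3 + x + 6 (mod f). Check: (6x^3 + 5x^2 + 10x + 7)·(2x^3 + x + 6) = x^6 + 10x^5 + 4x^4 + 7x^2 + x + 9 ≡ 1 (mod x^4 + 2x^3 + 6x^2 + 10x + 2).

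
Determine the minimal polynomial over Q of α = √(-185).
m_α(x) = x^2 + 185

α satisfies α^2 + 185 = 0, so x^2 + 185 annihilates α. Since d = -185 is squarefree and ≠ 1, it is not a perfect square in Q, so x^2 + 185 has no rational root and is therefore irreducible over Q (a degree-2 polynomial over a field is irreducible iff it has no root). Hence m_α(x) = x^2 + 185.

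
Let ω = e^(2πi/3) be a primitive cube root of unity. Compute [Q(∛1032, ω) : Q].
[Q(∛1032, ω) : Q] = 6

[Q(∛1032):Q] = 3 (min poly x^3 - 1032, irreducible since 1032 is not a perfect cube). [Q(ω):Q] = 2 (min poly x^2 + x + 1). Since Q(∛1032) ⊂ R and ω ∉ R, we have ω ∉ Q(∛1032), so x^2 + x + 1 remains irreducible over Q(∛1032) and [Q(∛1032, ω) : Q(∛1032)] = 2. By the tower law, [Q(∛1032, ω) : Q] = 3 · 2 = 6. (In fact Q(∛1032, ω) is the splitting field of x^3 - 1032 over Q.)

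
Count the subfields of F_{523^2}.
F_{523^2} has 2 subfields

The subfields of F_{p^n} are exactly the fields F_{p^d} for d | n (each is the fixed field of the unique index-d subgroup of Gal(F_{p^n}/F_p) ≅ Z/nZ). The divisors of n = 2 are {1, 2}, giving 2 subfields: F_{523^1}, F_{523^2}.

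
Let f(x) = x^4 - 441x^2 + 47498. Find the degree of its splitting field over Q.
[K : Q] = 4

Solving the quadratic in x^2: x^2 = (441 ± √(441^2 - 4·47498))/2 = (441 ± √4489)/2 = (441 ± 67)/2, giving x^2 = 187 or x^2 = 254. So f(x) = (x^2 - 187)(x^2 - 254) and the roots of f are ±√187, ±√254. Hence the splitting field is K = Q(√187, √254). Since 187 and 254 are distinct squarefree integers > 1, their product 47498 is not a perfect square, so √254 ∉ Q(√187). By the tower law [K:Q] = [Q(√187,√254):Q(√187)] · [Q(√187):Q] = 2 · 2 = 4.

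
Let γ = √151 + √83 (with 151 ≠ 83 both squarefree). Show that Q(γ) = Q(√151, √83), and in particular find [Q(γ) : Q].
[Q(γ) : Q] = 4 (equivalently, Q(γ) = Q(√151, √83))

Obviously Q(γ) ⊆ Q(√151, √83), and [Q(√151, √83):Q] = 4 (since 151, 83 are distinct squarefree integers > 1 with 12533 not a perfect square). To show equality we compute the minimal polynomial of γ. From γ = √151 + √83: γ^2 = 151 + 2√(12533) + 83 = 234 + 2√(12533), so γ^2 - 234 = 2√(12533); squaring, (γ^2 - 234)^2 = 4·12533, i.e. γ^4 - 468γ^2 + 54756 - 50132 = 0, i.e. γ^4 - 468γ^2 + 4624 = 0. So γ is a root of x^4 - 468x^2 + 4624. This polynomial is irreducible over Q: it has no rational root (each ±√151 ± √83 is irrational), and any factorization into two quadratics over Q would force √(12533) ∈ Q (pairing opposite roots) or √151, √83 ∈ Q (other pairings), all impossible. Hence [Q(γ):Q] = 4 = [Q(√151, √83):Q], so Q(γ) = Q(√151, √83).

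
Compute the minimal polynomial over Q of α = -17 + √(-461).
m_α(x) = x^2 + 34x + 750

From α + 17 = √(-461), squaring gives (α + 17)^2 = -461, i.e. α^2 + 34α + 289 = -461, so α^2 + 34α + 750 = 0. The discriminant of x^2 + 34x + 750 is (34)^2 - 4·(750) = 1156 - 3000 = -1844, and 4·(-461) is not a perfect square in Q since -461 is squarefree and ≠ 1. Hence x^2 + 34x + 750 is irreducible over Q and is the minimal polynomial of α.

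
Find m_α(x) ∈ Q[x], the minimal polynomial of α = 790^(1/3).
m_α(x) = x^3 - 790

α satisfies α^3 = 790, so x^3 - 790 annihilates α. By the rational root test, a rational root p/q (in lowest terms) of x^3 - 790 would satisfy p^3 = 790 q^3, forcing q = 1 and p^3 = 790; but 790 is not a perfect cube, contradiction. A monic cubic over Q with no rational root is irreducible (any nontrivial factorization would include a linear factor). Hence x^3 - 790 is the minimal polynomial of α, and in particular [Q(α):Q] = 3.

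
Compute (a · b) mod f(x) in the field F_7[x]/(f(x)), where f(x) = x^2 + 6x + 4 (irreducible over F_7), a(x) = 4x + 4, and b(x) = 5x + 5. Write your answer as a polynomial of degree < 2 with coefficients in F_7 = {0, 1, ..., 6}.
a · b ≡ 4x + 3 (mod f(x))

Multiply in F_7[x]: a(x)·b(x) = (4x + 4)·(5x + 5) = 6x^2 + 5x + 6. This has degree ≥ 2, so divide by f(x) over F_7: 6x^2 + 5x + 6 = (6)·(x^2 + 6x + 4) + (4x + 3). Hence a·b ≡ 4x + 3 (mod f). (F_7[x]/(f) is a field with 7^2 = 49 elements since f is irreducible of degree 2.)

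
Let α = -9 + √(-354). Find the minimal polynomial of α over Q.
m_α(x) = x^2 + 18x + 435

From α + 9 = √(-354), squaring gives (α + 9)^2 = -354, i.e. α^2 + 18α + 81 = -354, so α^2 + 18α + 435 = 0. The discriminant of x^2 + 18x + 435 is (18)^2 - 4·(435) = 324 - 1740 = -1416, and 4·(-354) is not a perfect square in Q since -354 is squarefree and ≠ 1. Hence x^2 + 18x + 435 is irreducible over Q and is the minimal polynomial of α.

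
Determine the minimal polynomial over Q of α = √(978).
m_α(x) = x^2 - 978

α satisfies α^2 - 978 = 0, so x^2 - 978 annihilates α. Since d = 978 is squarefree and ≠ 1, it is not a perfect square in Q, so x^2 - 978 has no rational root and is therefore irreducible over Q (a degree-2 polynomial over a field is irreducible iff it has no root). Hence m_α(x) = x^2 - 978.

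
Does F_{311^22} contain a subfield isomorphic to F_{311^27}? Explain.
No: F_{311^27} is not a subfield of F_{311^22}

F_{p^m} embeds in F_{p^n} iff m | n. Here 27 ∤ 22 (since 22 = 0·27 + 22 with remainder 22 ≠ 0), so F_{311^27} is not a subfield of F_{311^22}. Equivalently: if it were, the tower law would give 27 = [F_{311^27}:F_311] dividing [F_{311^22}:F_311] = 22, contradiction.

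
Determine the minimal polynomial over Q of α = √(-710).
m_α(x) = x^2 + 710

α satisfies α^2 + 710 = 0, so x^2 + 710 annihilates α. Since d = -710 is squarefree and ≠ 1, it is not a perfect square in Q, so x^2 + 710 has no rational root and is therefore irreducible over Q (a degree-2 polynomial over a field is irreducible iff it has no root). Hence m_α(x) = x^2 + 710.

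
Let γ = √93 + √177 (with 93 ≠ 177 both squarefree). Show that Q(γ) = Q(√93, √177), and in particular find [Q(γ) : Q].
[Q(γ) : Q] = 4 (equivalently, Q(γ) = Q(√93, √177))

Obviously Q(γ) ⊆ Q(√93, √177), and [Q(√93, √177):Q] = 4 (since 93, 177 are distinct squarefree integers > 1 with 16461 not a perfect square). To show equality we compute the minimal polynomial of γ. From γ = √93 + √177: γ^2 = 93 + 2√(16461) + 177 = 270 + 2√(16461), so γ^2 - 270 = 2√(16461); squaring, (γ^2 - 270)^2 = 4·16461, i.e. γ^4 - 540γ^2 + 72900 - 65844 = 0, i.e. γ^4 - 540γ^2 + 7056 = 0. So γ is a root of x^4 - 540x^2 + 7056. This polynomial is irreducible over Q: it has no rational root (each ±√93 ± √177 is irrational), and any factorization into two quadratics over Q would force √(16461) ∈ Q (pairing opposite roots) or √93, √177 ∈ Q (other pairings), all impossible. Hence [Q(γ):Q] = 4 = [Q(√93, √177):Q], so Q(γ) = Q(√93, √177).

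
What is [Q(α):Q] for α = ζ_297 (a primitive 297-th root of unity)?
[Q(α):Q] = 180

The minimal polynomial of ζ_297 over Q is the 297-th cyclotomic polynomial Φ_297(x), which is irreducible over Q and has degree φ(297) = 180. Hence [Q(α):Q] = φ(297) = 180.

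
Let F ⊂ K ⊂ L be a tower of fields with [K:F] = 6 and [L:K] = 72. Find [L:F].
[L:F] = 432

The tower law says that for any tower of field extensions F ⊂ K ⊂ L with finite degrees, [L:F] = [L:K] · [K:F]. Here this gives [L:F] = 72 · 6 = 432.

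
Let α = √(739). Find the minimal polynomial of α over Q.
m_α(x) = x^2 - 739

α satisfies α^2 - 739 = 0, so x^2 - 739 annihilates α. Since d = 739 is squarefree and ≠ 1, it is not a perfect square in Q, so x^2 - 739 has no rational root and is therefore irreducible over Q (a degree-2 polynomial over a field is irreducible iff it has no root). Hence m_α(x) = x^2 - 739.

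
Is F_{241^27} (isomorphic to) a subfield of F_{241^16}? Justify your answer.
No: F_{241^27} is not a subfield of F_{241^16}

F_{p^m} embeds in F_{p^n} iff m | n. Here 27 ∤ 16 (since 16 = 0·27 + 16 with remainder 16 ≠ 0), so F_{241^27} is not a subfield of F_{241^16}. Equivalently: if it were, the tower law would give 27 = [F_{241^27}:F_241] dividing [F_{241^16}:F_241] = 16, contradiction.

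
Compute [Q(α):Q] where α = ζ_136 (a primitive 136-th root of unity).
[Q(α):Q] = 64

The minimal polynomial of ζ_136 over Q is the 136-th cyclotomic polynomial Φ_136(x), which is irreducible over Q and has degree φ(136) = 64. Hence [Q(α):Q] = φ(136) = 64.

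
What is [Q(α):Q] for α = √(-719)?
[Q(α):Q] = 2

[Q(α):Q] equals the degree of the minimal polynomial of α. Here α^2 = -719 and x^2 + 719 is irreducible (d = -719 is squarefree, ≠ 1, hence not a square), so deg(m_α) = 2. Thus [Q(α):Q] = 2.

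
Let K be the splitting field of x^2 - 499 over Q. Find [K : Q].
[K : Q] = 2

f(x) = x^2 - 499 factors as (x - √499)(x + √499). The splitting field is K = Q(√499). Since 499 is squarefree and > 1, it is not a perfect square, so x^2 - 499 is irreducible over Q and [Q(√499) : Q] = 2. Hence [K : Q] = 2.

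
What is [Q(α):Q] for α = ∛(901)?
[Q(α):Q] = 3

The minimal polynomial of α is x^3 - 901, irreducible over Q since 901 is not a perfect cube (so x^3 - 901 has no rational root). Hence [Q(α):Q] = deg(m_α) = 3.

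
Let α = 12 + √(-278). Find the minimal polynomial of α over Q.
m_α(x) = x^2 - 24x + 422

From α - 12 = √(-278), squaring gives (α - 12)^2 = -278, i.e. α^2 - 24α + 144 = -278, so α^2 - 24α + 422 = 0. The discriminant of x^2 - 24x + 422 is (-24)^2 - 4·(422) = 576 - 1688 = -1112, and 4·(-278) is not a perfect square in Q since -278 is squarefree and ≠ 1. Hence x^2 - 24x + 422 is irreducible over Q and is the minimal polynomial of α.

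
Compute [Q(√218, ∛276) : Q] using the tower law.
[Q(√218, ∛276) : Q] = 6

Let L = Q(√218, ∛276). Since Q(√218) ⊂ L and [Q(√218):Q] = 2, the tower law gives 2 | [L:Q]. Likewise Q(∛276) ⊂ L with [Q(∛276):Q] = 3 (because 276 is not a perfect cube), so 3 | [L:Q]. As gcd(2,3) = 1, [L:Q] is divisible by 6. Conversely L is generated over Q by √218 and ∛276, so [L:Q] ≤ 2·3 = 6. Therefore [Q(√218, ∛276) : Q] = 6.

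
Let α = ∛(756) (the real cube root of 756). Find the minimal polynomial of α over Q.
m_α(x) = x^3 - 756

α satisfies α^3 = 756, so x^3 - 756 annihilates α. By the rational root test, a rational root p/q (in lowest terms) of x^3 - 756 would satisfy p^3 = 756 q^3, forcing q = 1 and p^3 = 756; but 756 is not a perfect cube, contradiction. A monic cubic over Q with no rational root is irreducible (any nontrivial factorization would include a linear factor). Hence x^3 - 756 is the minimal polynomial of α, and in particular [Q(α):Q] = 3.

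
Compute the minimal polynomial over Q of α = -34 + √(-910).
m_α(x) = x^2 + 68x + 2066

From α + 34 = √(-910), squaring gives (α + 34)^2 = -910, i.e. α^2 + 68α + 1156 = -910, so α^2 + 68α + 2066 = 0. The discriminant of x^2 + 68x + 2066 is (68)^2 - 4·(2066) = 4624 - 8264 = -3640, and 4·(-910) is not a perfect square in Q since -910 is squarefree and ≠ 1. Hence x^2 + 68x + 2066 is irreducible over Q and is the minimal polynomial of α.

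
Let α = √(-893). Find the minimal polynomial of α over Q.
m_α(x) = x^2 + 893

α satisfies α^2 + 893 = 0, so x^2 + 893 annihilates α. Since d = -893 is squarefree and ≠ 1, it is not a perfect square in Q, so x^2 + 893 has no rational root and is therefore irreducible over Q (a degree-2 polynomial over a field is irreducible iff it has no root). Hence m_α(x) = x^2 + 893.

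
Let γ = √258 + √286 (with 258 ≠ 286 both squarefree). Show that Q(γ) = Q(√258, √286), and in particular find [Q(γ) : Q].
[Q(γ) : Q] = 4 (equivalently, Q(γ) = Q(√258, √286))

Obviously Q(γ) ⊆ Q(√258, √286), and [Q(√258, √286):Q] = 4 (since 258, 286 are distinct squarefree integers > 1 with 73788 not a perfect square). To show equality we compute the minimal polynomial of γ. From γ = √258 + √286: γ^2 = 258 + 2√(73788) + 286 = 544 + 2√(73788), so γ^2 - 544 = 2√(73788); squaring, (γ^2 - 544)^2 = 4·73788, i.e. γ^4 - 1088γ^2 + 295936 - 295152 = 0, i.e. γ^4 - 1088γ^2 + 784 = 0. So γ is a root of x^4 - 1088x^2 + 784. This polynomial is irreducible over Q: it has no rational root (each ±√258 ± √286 is irrational), and any factorization into two quadratics over Q would force √(73788) ∈ Q (pairing opposite roots) or √258, √286 ∈ Q (other pairings), all impossible. Hence [Q(γ):Q] = 4 = [Q(√258, √286):Q], so Q(γ) = Q(√258, √286).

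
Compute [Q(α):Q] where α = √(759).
[Q(α):Q] = 2

[Q(α):Q] equals the degree of the minimal polynomial of α. Here α^2 = 759 and x^2 - 759 is irreducible (d = 759 is squarefree, ≠ 1, hence not a square), so deg(m_α) = 2. Thus [Q(α):Q] = 2.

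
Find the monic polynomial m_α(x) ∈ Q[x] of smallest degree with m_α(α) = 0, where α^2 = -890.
m_α(x) = x^2 + 890

α satisfies α^2 + 890 = 0, so x^2 + 890 annihilates α. Since d = -890 is squarefree and ≠ 1, it is not a perfect square in Q, so x^2 + 890 has no rational root and is therefore irreducible over Q (a degree-2 polynomial over a field is irreducible iff it has no root). Hence m_α(x) = x^2 + 890.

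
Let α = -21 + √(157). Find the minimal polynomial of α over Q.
m_α(x) = x^2 + 42x + 284

From α + 21 = √(157), squaring gives (α + 21)^2 = 157, i.e. α^2 + 42α + 441 = 157, so α^2 + 42α + 284 = 0. The discriminant of x^2 + 42x + 284 is (42)^2 - 4·(284) = 1764 - 1136 = 628, and 4·(157) is not a perfect square in Q since 157 is squarefree and ≠ 1. Hence x^2 + 42x + 284 is irreducible over Q and is the minimal polynomial of α.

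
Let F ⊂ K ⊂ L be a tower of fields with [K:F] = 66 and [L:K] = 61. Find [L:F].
[L:F] = 4026

The tower law says that for any tower of field extensions F ⊂ K ⊂ L with finite degrees, [L:F] = [L:K] · [K:F]. Here this gives [L:F] = 61 · 66 = 4026.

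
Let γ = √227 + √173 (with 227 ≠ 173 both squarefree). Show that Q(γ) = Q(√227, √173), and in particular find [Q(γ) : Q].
[Q(γ) : Q] = 4 (equivalently, Q(γ) = Q(√227, √173))

Obviously Q(γ) ⊆ Q(√227, √173), and [Q(√227, √173):Q] = 4 (since 227, 173 are distinct squarefree integers > 1 with 39271 not a perfect square). To show equality we compute the minimal polynomial of γ. From γ = √227 + √173: γ^2 = 227 + 2√(39271) + 173 = 400 + 2√(39271), so γ^2 - 400 = 2√(39271); squaring, (γ^2 - 400)^2 = 4·39271, i.e. γ^4 - 800γ^2 + 160000 - 157084 = 0, i.e. γ^4 - 800γ^2 + 2916 = 0. So γ is a root of x^4 - 800x^2 + 2916. This polynomial is irreducible over Q: it has no rational root (each ±√227 ± √173 is irrational), and any factorization into two quadratics over Q would force √(39271) ∈ Q (pairing opposite roots) or √227, √173 ∈ Q (other pairings), all impossible. Hence [Q(γ):Q] = 4 = [Q(√227, √173):Q], so Q(γ) = Q(√227, √173).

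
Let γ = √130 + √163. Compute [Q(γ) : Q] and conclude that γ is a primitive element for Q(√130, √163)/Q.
[Q(γ) : Q] = 4 (equivalently, Q(γ) = Q(√130, √163))

Obviously Q(γ) ⊆ Q(√130, √163), and [Q(√130, √163):Q] = 4 (since 130, 163 are distinct squarefree integers > 1 with 21190 not a perfect square). To show equality we compute the minimal polynomial of γ. From γ = √130 + √163: γ^2 = 130 + 2√(21190) + 163 = 293 + 2√(21190), so γ^2 - 293 = 2√(21190); squaring, (γ^2 - 293)^2 = 4·21190, i.e. γ^4 - 586γ^2 + 85849 - 84760 = 0, i.e. γ^4 - 586γ^2 + 1089 = 0. So γ is a root of x^4 - 586x^2 + 1089. This polynomial is irreducible over Q: it has no rational root (each ±√130 ± √163 is irrational), and any factorization into two quadratics over Q would force √(21190) ∈ Q (pairing opposite roots) or √130, √163 ∈ Q (other pairings), all impossible. Hence [Q(γ):Q] = 4 = [Q(√130, √163):Q], so Q(γ) = Q(√130, √163).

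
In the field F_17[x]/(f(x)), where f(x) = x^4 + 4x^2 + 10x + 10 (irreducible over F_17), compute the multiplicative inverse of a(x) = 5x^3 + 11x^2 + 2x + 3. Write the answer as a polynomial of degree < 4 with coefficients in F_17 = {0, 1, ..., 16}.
a(x)^(-1) ≡ 6x^3 + x^2 + 7x + 9 (mod f(x))

Since f is irreducible over F_17, F_17[x]/(f) is a field and a(x) ≠ 0 has an inverse. Apply the extended Euclidean algorithm to f(x) and a(x) in F_17[x]: f(x) = (7x + 5)·a(x) + (3x^2 + 13x + 12);  a(x) = (13x + 4)·(3x^2 + 13x + 12) + (15x + 6);  (3x^2 + 13x + 12) = (7x + 6)·(15x + 6) + (10). The last nonzero remainder is the constant 10 = gcd(f, a) in F_17. Back-substituting through the division chain expresses 10 = s(x)·a(x) + t(x)·f(x) with s(x) ≡ 9x^3 + 10x^2 + 2x + 5 (mod f), so (9x^3 + 10x^2 + 2x + 5)·a(x) ≡ 10 (mod f). Multiplying by 10^(-1) ≡ 12 in F_17 gives a(x)^(-1) ≡ 12·(9x^3 + 10x^2 + 2x + 5) ≡ 6x^3 + x^2 + 7x + 9 (mod f). Check: (5x^3 + 11x^2 + 2x + 3)·(6x^3 + x^2 + 7x + 9) = 13x^6 + 3x^5 + 7x^4 + 6x^3 + 14x^2 + 5x + 10 ≡ 1 (mod x^4 + 4x^2 + 10x + 10).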